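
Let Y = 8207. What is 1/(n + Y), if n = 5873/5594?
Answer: 5594/45915831 ≈ 0.00012183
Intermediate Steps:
n = 5873/5594 (n = 5873*(1/5594) = 5873/5594 ≈ 1.0499)
1/(n + Y) = 1/(5873/5594 + 8207) = 1/(45915831/5594) = 5594/45915831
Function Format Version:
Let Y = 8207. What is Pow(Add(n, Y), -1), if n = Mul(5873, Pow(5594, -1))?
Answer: Rational(5594, 45915831) ≈ 0.00012183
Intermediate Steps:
n = Rational(5873, 5594) (n = Mul(5873, Rational(1, 5594)) = Rational(5873, 5594) ≈ 1.0499)
Pow(Add(n, Y), -1) = Pow(Add(Rational(5873, 5594), 8207), -1) = Pow(Rational(45915831, 5594), -1) = Rational(5594, 45915831)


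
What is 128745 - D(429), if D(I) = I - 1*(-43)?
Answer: 128273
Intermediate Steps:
D(I) = 43 + I (D(I) = I + 43 = 43 + I)
128745 - D(429) = 128745 - (43 + 429) = 128745 - 1*472 = 128745 - 472 = 128273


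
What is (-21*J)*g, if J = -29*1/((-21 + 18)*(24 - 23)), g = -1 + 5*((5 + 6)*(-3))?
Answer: 33698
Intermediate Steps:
g = -166 (g = -1 + 5*(11*(-3)) = -1 + 5*(-33) = -1 - 165 = -166)
J = 29/3 (J = -29/(1*(-3)) = -29/(-3) = -29*(-⅓) = 29/3 ≈ 9.6667)
(-21*J)*g = -21*29/3*(-166) = -203*(-166) = 33698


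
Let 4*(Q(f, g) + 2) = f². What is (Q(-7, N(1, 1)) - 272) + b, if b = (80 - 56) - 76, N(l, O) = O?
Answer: -1255/4 ≈ -313.75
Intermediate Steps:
Q(f, g) = -2 + f²/4
b = -52 (b = 24 - 76 = -52)
(Q(-7, N(1, 1)) - 272) + b = ((-2 + (¼)*(-7)²) - 272) - 52 = ((-2 + (¼)*49) - 272) - 52 = ((-2 + 49/4) - 272) - 52 = (41/4 - 272) - 52 = -1047/4 - 52 = -1255/4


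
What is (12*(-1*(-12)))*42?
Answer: 6048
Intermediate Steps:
(12*(-1*(-12)))*42 = (12*12)*42 = 144*42 = 6048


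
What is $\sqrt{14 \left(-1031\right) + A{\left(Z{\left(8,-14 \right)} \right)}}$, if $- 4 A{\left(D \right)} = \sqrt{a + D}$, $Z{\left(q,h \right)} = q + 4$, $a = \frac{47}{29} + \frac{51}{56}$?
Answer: $\frac{\sqrt{-9516971296 - 203 \sqrt{9581194}}}{812} \approx 120.15 i$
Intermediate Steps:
$a = \frac{4111}{1624}$ ($a = 47 \cdot \frac{1}{29} + 51 \cdot \frac{1}{56} = \frac{47}{29} + \frac{51}{56} = \frac{4111}{1624} \approx 2.5314$)
$Z{\left(q,h \right)} = 4 + q$
$A{\left(D \right)} = - \frac{\sqrt{\frac{4111}{1624} + D}}{4}$
$\sqrt{14 \left(-1031\right) + A{\left(Z{\left(8,-14 \right)} \right)}} = \sqrt{14 \left(-1031\right) - \frac{\sqrt{1669066 + 659344 \left(4 + 8\right)}}{3248}} = \sqrt{-14434 - \frac{\sqrt{1669066 + 659344 \cdot 12}}{3248}} = \sqrt{-14434 - \frac{\sqrt{1669066 + 7912128}}{3248}} = \sqrt{-14434 - \frac{\sqrt{9581194}}{3248}}$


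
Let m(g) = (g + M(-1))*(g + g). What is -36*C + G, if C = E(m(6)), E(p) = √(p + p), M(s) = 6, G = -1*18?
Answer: -18 - 432*√2 ≈ -628.94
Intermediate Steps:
G = -18
m(g) = 2*g*(6 + g) (m(g) = (g + 6)*(g + g) = (6 + g)*(2*g) = 2*g*(6 + g))
E(p) = √2*√p (E(p) = √(2*p) = √2*√p)
C = 12*√2 (C = √2*√(2*6*(6 + 6)) = √2*√(2*6*12) = √2*√144 = √2*12 = 12*√2 ≈ 16.971)
-36*C + G = -432*√2 - 18 = -18 - 432*√2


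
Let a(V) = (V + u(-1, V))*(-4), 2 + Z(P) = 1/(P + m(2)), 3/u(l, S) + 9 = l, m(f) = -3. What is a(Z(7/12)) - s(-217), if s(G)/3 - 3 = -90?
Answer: 39419/145 ≈ 271.85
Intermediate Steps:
u(l, S) = 3/(-9 + l)
s(G) = -261 (s(G) = 9 + 3*(-90) = 9 - 270 = -261)
Z(P) = -2 + 1/(-3 + P) (Z(P) = -2 + 1/(P - 3) = -2 + 1/(-3 + P))
a(V) = 6/5 - 4*V (a(V) = (V + 3/(-9 - 1))*(-4) = (V + 3/(-10))*(-4) = (V + 3*(-⅒))*(-4) = (V - 3/10)*(-4) = (-3/10 + V)*(-4) = 6/5 - 4*V)
a(Z(7/12)) - s(-217) = (6/5 - 4*(7 - 14/12)/(-3 + 7/12)) - 1*(-261) = (6/5 - 4*(7 - 14/12)/(-3 + 7*(1/12))) + 261 = (6/5 - 4*(7 - 2*7/12)/(-3 + 7/12)) + 261 = (6/5 - 4*(7 - 7/6)/(-29/12)) + 261 = (6/5 - (-48)*35/(29*6)) + 261 = (6/5 - 4*(-70/29)) + 261 = (6/5 + 280/29) + 261 = 1574/145 + 261 = 39419/145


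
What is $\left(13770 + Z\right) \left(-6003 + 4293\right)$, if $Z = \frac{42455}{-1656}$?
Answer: $- \frac{2162263175}{92} \approx -2.3503 \cdot 10^{7}$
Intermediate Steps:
$Z = - \frac{42455}{1656}$ ($Z = 42455 \left(- \frac{1}{1656}\right) = - \frac{42455}{1656} \approx -25.637$)
$\left(13770 + Z\right) \left(-6003 + 4293\right) = \left(13770 - \frac{42455}{1656}\right) \left(-6003 + 4293\right) = \frac{22760665}{1656} \left(-1710\right) = - \frac{2162263175}{92}$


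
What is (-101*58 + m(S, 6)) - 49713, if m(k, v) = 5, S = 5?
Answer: -55566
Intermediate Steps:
(-101*58 + m(S, 6)) - 49713 = (-101*58 + 5) - 49713 = (-5858 + 5) - 49713 = -5853 - 49713 = -55566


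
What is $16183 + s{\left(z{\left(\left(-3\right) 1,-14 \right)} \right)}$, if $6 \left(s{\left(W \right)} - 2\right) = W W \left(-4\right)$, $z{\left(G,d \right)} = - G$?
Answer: $16179$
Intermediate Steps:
$s{\left(W \right)} = 2 - \frac{2 W^{2}}{3}$ ($s{\left(W \right)} = 2 + \frac{W W \left(-4\right)}{6} = 2 + \frac{W^{2} \left(-4\right)}{6} = 2 + \frac{\left(-4\right) W^{2}}{6} = 2 - \frac{2 W^{2}}{3}$)
$16183 + s{\left(z{\left(\left(-3\right) 1,-14 \right)} \right)} = 16183 + \left(2 - \frac{2 \left(- \left(-3\right) 1\right)^{2}}{3}\right) = 16183 + \left(2 - \frac{2 \left(\left(-1\right) \left(-3\right)\right)^{2}}{3}\right) = 16183 + \left(2 - \frac{2 \cdot 3^{2}}{3}\right) = 16183 + \left(2 - 6\right) = 16183 - 4 = 16179$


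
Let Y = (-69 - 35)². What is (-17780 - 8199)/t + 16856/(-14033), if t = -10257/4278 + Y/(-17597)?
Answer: 9146830344670150/1060723022047 ≈ 8623.2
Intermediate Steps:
Y = 10816 (Y = (-104)² = 10816)
t = -75587759/25093322 (t = -10257/4278 + 10816/(-17597) = -10257*1/4278 + 10816*(-1/17597) = -3419/1426 - 10816/17597 = -75587759/25093322 ≈ -3.0123)
(-17780 - 8199)/t + 16856/(-14033) = (-17780 - 8199)/(-75587759/25093322) + 16856/(-14033) = -25979*(-25093322/75587759) + 16856*(-1/14033) = 651899412238/75587759 - 16856/14033 = 9146830344670150/1060723022047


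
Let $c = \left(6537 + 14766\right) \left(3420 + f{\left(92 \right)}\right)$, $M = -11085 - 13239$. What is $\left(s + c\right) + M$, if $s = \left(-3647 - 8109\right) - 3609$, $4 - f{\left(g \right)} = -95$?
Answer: $74925568$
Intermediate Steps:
$f{\left(g \right)} = 99$ ($f{\left(g \right)} = 4 - -95 = 4 + 95 = 99$)
$M = -24324$
$s = -15365$ ($s = -11756 - 3609 = -15365$)
$c = 74965257$ ($c = \left(6537 + 14766\right) \left(3420 + 99\right) = 21303 \cdot 3519 = 74965257$)
$\left(s + c\right) + M = \left(-15365 + 74965257\right) - 24324 = 74949892 - 24324 = 74925568$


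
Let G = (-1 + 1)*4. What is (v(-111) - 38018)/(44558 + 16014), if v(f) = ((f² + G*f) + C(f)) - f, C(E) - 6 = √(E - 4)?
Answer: -6395/15143 + I*√115/60572 ≈ -0.42231 + 0.00017704*I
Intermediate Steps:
G = 0 (G = 0*4 = 0)
C(E) = 6 + √(-4 + E) (C(E) = 6 + √(E - 4) = 6 + √(-4 + E))
v(f) = 6 + f² + √(-4 + f) - f (v(f) = ((f² + 0*f) + (6 + √(-4 + f))) - f = ((f² + 0) + (6 + √(-4 + f))) - f = (f² + (6 + √(-4 + f))) - f = (6 + f² + √(-4 + f)) - f = 6 + f² + √(-4 + f) - f)
(v(-111) - 38018)/(44558 + 16014) = ((6 + (-111)² + √(-4 - 111) - 1*(-111)) - 38018)/(44558 + 16014) = ((6 + 12321 + √(-115) + 111) - 38018)/60572 = ((6 + 12321 + I*√115 + 111) - 38018)*(1/60572) = ((12438 + I*√115) - 38018)*(1/60572) = (-25580 + I*√115)*(1/60572) = -6395/15143 + I*√115/60572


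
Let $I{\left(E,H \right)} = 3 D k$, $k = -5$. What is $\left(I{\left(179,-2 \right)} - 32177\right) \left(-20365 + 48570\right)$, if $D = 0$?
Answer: $-907552285$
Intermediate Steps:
$I{\left(E,H \right)} = 0$ ($I{\left(E,H \right)} = 3 \cdot 0 \left(-5\right) = 0 \left(-5\right) = 0$)
$\left(I{\left(179,-2 \right)} - 32177\right) \left(-20365 + 48570\right) = \left(0 - 32177\right) \left(-20365 + 48570\right) = \left(-32177\right) 28205 = -907552285$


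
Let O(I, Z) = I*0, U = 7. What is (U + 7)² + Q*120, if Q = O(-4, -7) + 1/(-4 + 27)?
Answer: 4628/23 ≈ 201.22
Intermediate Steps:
O(I, Z) = 0
Q = 1/23 (Q = 0 + 1/(-4 + 27) = 0 + 1/23 = 1/23 ≈ 0.043478)
(U + 7)² + Q*120 = (7 + 7)² + (1/23)*120 = 14² + 120/23 = 196 + 120/23 = 4628/23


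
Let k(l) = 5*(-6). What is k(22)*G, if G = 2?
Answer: -60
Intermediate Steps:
k(l) = -30
k(22)*G = -30*2 = -60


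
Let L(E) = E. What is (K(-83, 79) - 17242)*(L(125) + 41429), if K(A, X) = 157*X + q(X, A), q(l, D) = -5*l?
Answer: -217493636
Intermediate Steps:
K(A, X) = 152*X (K(A, X) = 157*X - 5*X = 152*X)
(K(-83, 79) - 17242)*(L(125) + 41429) = (152*79 - 17242)*(125 + 41429) = (12008 - 17242)*41554 = -5234*41554 = -217493636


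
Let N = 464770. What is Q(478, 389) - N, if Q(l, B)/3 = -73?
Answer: -464989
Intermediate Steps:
Q(l, B) = -219 (Q(l, B) = 3*(-73) = -219)
Q(478, 389) - N = -219 - 1*464770 = -219 - 464770 = -464989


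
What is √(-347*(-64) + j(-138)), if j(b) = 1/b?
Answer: √422929014/138 ≈ 149.02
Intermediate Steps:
√(-347*(-64) + j(-138)) = √(-347*(-64) + 1/(-138)) = √(22208 - 1/138) = √(3064703/138) = √422929014/138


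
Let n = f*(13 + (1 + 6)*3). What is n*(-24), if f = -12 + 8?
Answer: 3264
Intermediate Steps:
f = -4
n = -136 (n = -4*(13 + (1 + 6)*3) = -4*(13 + 7*3) = -4*(13 + 21) = -4*34 = -136)
n*(-24) = -136*(-24) = 3264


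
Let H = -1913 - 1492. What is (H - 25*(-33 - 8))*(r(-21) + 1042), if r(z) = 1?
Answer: -2482340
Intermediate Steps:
H = -3405
(H - 25*(-33 - 8))*(r(-21) + 1042) = (-3405 - 25*(-33 - 8))*(1 + 1042) = (-3405 - 25*(-41))*1043 = (-3405 + 1025)*1043 = -2380*1043 = -2482340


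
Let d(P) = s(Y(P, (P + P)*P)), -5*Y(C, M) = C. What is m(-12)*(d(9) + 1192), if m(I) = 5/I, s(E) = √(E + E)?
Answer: -1490/3 - I*√10/4 ≈ -496.67 - 0.79057*I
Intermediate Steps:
Y(C, M) = -C/5
s(E) = √2*√E (s(E) = √(2*E) = √2*√E)
d(P) = √10*√(-P)/5 (d(P) = √2*√(-P/5) = √2*(√5*√(-P)/5) = √10*√(-P)/5)
m(-12)*(d(9) + 1192) = (5/(-12))*(√10*√(-1*9)/5 + 1192) = (5*(-1/12))*(√10*√(-9)/5 + 1192) = -5*(√10*(3*I)/5 + 1192)/12 = -5*(3*I*√10/5 + 1192)/12 = -5*(1192 + 3*I*√10/5)/12 = -1490/3 - I*√10/4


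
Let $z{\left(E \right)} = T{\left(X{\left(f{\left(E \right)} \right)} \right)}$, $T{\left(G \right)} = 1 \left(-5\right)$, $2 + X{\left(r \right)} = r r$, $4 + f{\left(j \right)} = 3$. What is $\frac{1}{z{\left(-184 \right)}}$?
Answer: $- \frac{1}{5} \approx -0.2$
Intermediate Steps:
$f{\left(j \right)} = -1$ ($f{\left(j \right)} = -4 + 3 = -1$)
$X{\left(r \right)} = -2 + r^{2}$ ($X{\left(r \right)} = -2 + r r = -2 + r^{2}$)
$T{\left(G \right)} = -5$
$z{\left(E \right)} = -5$
$\frac{1}{z{\left(-184 \right)}} = \frac{1}{-5} = - \frac{1}{5}$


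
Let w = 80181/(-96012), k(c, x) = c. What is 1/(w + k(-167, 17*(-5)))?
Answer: -10668/1790465 ≈ -0.0059582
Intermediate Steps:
w = -8909/10668 (w = 80181*(-1/96012) = -8909/10668 ≈ -0.83511)
1/(w + k(-167, 17*(-5))) = 1/(-8909/10668 - 167) = 1/(-1790465/10668) = -10668/1790465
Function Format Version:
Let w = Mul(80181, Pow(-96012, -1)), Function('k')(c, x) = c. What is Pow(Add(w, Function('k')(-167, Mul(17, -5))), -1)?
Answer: Rational(-10668, 1790465) ≈ -0.0059582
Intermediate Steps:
w = Rational(-8909, 10668) (w = Mul(80181, Rational(-1, 96012)) = Rational(-8909, 10668) ≈ -0.83511)
Pow(Add(w, Function('k')(-167, Mul(17, -5))), -1) = Pow(Add(Rational(-8909, 10668), -167), -1) = Pow(Rational(-1790465, 10668), -1) = Rational(-10668, 1790465)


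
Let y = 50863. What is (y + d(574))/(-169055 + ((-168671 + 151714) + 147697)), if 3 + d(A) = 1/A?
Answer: -29193641/21992810 ≈ -1.3274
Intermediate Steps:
d(A) = -3 + 1/A
(y + d(574))/(-169055 + ((-168671 + 151714) + 147697)) = (50863 + (-3 + 1/574))/(-169055 + ((-168671 + 151714) + 147697)) = (50863 + (-3 + 1/574))/(-169055 + (-16957 + 147697)) = (50863 - 1721/574)/(-169055 + 130740) = (29193641/574)/(-38315) = (29193641/574)*(-1/38315) = -29193641/21992810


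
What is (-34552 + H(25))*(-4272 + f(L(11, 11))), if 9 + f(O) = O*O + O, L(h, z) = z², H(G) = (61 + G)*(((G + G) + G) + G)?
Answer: -272002912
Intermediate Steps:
H(G) = 4*G*(61 + G) (H(G) = (61 + G)*((2*G + G) + G) = (61 + G)*(3*G + G) = (61 + G)*(4*G) = 4*G*(61 + G))
f(O) = -9 + O + O² (f(O) = -9 + (O*O + O) = -9 + (O² + O) = -9 + (O + O²) = -9 + O + O²)
(-34552 + H(25))*(-4272 + f(L(11, 11))) = (-34552 + 4*25*(61 + 25))*(-4272 + (-9 + 11² + (11²)²)) = (-34552 + 4*25*86)*(-4272 + (-9 + 121 + 121²)) = (-34552 + 8600)*(-4272 + (-9 + 121 + 14641)) = -25952*(-4272 + 14753) = -25952*10481 = -272002912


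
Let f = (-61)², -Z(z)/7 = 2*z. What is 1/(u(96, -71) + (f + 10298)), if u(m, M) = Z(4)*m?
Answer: 1/8643 ≈ 0.00011570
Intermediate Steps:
Z(z) = -14*z
u(m, M) = -56*m (u(m, M) = (-14*4)*m = -56*m)
f = 3721
1/(u(96, -71) + (f + 10298)) = 1/(-56*96 + (3721 + 10298)) = 1/(-5376 + 14019) = 1/8643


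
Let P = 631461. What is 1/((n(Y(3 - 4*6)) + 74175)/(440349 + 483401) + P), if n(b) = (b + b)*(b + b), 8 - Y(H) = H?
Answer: 923750/583312176289 ≈ 1.5836e-6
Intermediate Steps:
Y(H) = 8 - H
n(b) = 4*b² (n(b) = (2*b)*(2*b) = 4*b²)
1/((n(Y(3 - 4*6)) + 74175)/(440349 + 483401) + P) = 1/((4*(8 - (3 - 4*6))² + 74175)/(440349 + 483401) + 631461) = 1/((4*(8 - (3 - 24))² + 74175)/923750 + 631461) = 1/((4*(8 - 1*(-21))² + 74175)*(1/923750) + 631461) = 1/((4*(8 + 21)² + 74175)*(1/923750) + 631461) = 1/((4*29² + 74175)*(1/923750) + 631461) = 1/((4*841 + 74175)*(1/923750) + 631461) = 1/((3364 + 74175)*(1/923750) + 631461) = 1/(77539*(1/923750) + 631461) = 1/(77539/923750 + 631461) = 1/(583312176289/923750) = 923750/583312176289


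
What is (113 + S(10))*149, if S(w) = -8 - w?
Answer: 14155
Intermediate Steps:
(113 + S(10))*149 = (113 + (-8 - 1*10))*149 = (113 + (-8 - 10))*149 = (113 - 18)*149 = 95*149 = 14155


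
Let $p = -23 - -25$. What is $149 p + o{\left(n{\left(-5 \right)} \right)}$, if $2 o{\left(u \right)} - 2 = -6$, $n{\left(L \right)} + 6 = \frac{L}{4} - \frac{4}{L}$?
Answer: $296$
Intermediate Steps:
$n{\left(L \right)} = -6 - \frac{4}{L} + \frac{L}{4}$ ($n{\left(L \right)} = -6 + \left(\frac{L}{4} - \frac{4}{L}\right) = -6 + \left(- \frac{4}{L} + \frac{L}{4}\right) = -6 - \frac{4}{L} + \frac{L}{4}$)
$o{\left(u \right)} = -2$ ($o{\left(u \right)} = 1 + \frac{1}{2} \left(-6\right) = 1 - 3 = -2$)
$p = 2$ ($p = -23 + 25 = 2$)
$149 p + o{\left(n{\left(-5 \right)} \right)} = 149 \cdot 2 - 2 = 298 - 2 = 296$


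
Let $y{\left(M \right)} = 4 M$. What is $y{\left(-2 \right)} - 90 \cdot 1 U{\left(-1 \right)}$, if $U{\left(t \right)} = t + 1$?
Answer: $-8$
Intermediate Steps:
$U{\left(t \right)} = 1 + t$
$y{\left(-2 \right)} - 90 \cdot 1 U{\left(-1 \right)} = 4 \left(-2\right) - 90 \cdot 1 \left(1 - 1\right) = -8 - 90 \cdot 1 \cdot 0 = -8 - 0 = -8 + 0 = -8$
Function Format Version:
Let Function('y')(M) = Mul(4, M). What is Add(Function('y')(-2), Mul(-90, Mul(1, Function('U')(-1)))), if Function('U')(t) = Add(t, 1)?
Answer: -8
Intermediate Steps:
Function('U')(t) = Add(1, t)
Add(Function('y')(-2), Mul(-90, Mul(1, Function('U')(-1)))) = Add(Mul(4, -2), Mul(-90, Mul(1, Add(1, -1)))) = Add(-8, Mul(-90, Mul(1, 0))) = Add(-8, Mul(-90, 0)) = Add(-8, 0) = -8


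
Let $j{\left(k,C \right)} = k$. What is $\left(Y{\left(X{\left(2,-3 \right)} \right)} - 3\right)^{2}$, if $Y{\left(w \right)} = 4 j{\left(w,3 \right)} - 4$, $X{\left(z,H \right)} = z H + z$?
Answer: $529$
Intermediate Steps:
$X{\left(z,H \right)} = z + H z$ ($X{\left(z,H \right)} = H z + z = z + H z$)
$Y{\left(w \right)} = -4 + 4 w$ ($Y{\left(w \right)} = 4 w - 4 = -4 + 4 w$)
$\left(Y{\left(X{\left(2,-3 \right)} \right)} - 3\right)^{2} = \left(\left(-4 + 4 \cdot 2 \left(1 - 3\right)\right) - 3\right)^{2} = \left(\left(-4 + 4 \cdot 2 \left(-2\right)\right) - 3\right)^{2} = \left(\left(-4 + 4 \left(-4\right)\right) - 3\right)^{2} = \left(\left(-4 - 16\right) - 3\right)^{2} = \left(-20 - 3\right)^{2} = \left(-23\right)^{2} = 529$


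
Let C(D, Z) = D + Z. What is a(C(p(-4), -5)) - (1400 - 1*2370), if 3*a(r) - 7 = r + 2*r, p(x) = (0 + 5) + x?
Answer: 2905/3 ≈ 968.33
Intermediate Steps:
p(x) = 5 + x
a(r) = 7/3 + r (a(r) = 7/3 + (r + 2*r)/3 = 7/3 + (3*r)/3 = 7/3 + r)
a(C(p(-4), -5)) - (1400 - 1*2370) = (7/3 + ((5 - 4) - 5)) - (1400 - 1*2370) = (7/3 + (1 - 5)) - (1400 - 2370) = (7/3 - 4) - 1*(-970) = -5/3 + 970 = 2905/3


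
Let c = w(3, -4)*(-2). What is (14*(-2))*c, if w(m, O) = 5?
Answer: 280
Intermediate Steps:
c = -10 (c = 5*(-2) = -10)
(14*(-2))*c = (14*(-2))*(-10) = -28*(-10) = 280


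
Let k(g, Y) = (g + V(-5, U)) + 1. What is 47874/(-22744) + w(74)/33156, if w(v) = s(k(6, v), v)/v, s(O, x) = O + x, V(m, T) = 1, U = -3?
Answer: -3670596889/1743856398 ≈ -2.1049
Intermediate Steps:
k(g, Y) = 2 + g (k(g, Y) = (g + 1) + 1 = (1 + g) + 1 = 2 + g)
w(v) = (8 + v)/v (w(v) = ((2 + 6) + v)/v = (8 + v)/v)
47874/(-22744) + w(74)/33156 = 47874/(-22744) + ((8 + 74)/74)/33156 = 47874*(-1/22744) + ((1/74)*82)*(1/33156) = -23937/11372 + (41/37)*(1/33156) = -23937/11372 + 41/1226772 = -3670596889/1743856398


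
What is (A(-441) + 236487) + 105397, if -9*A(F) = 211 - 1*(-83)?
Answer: 1025554/3 ≈ 3.4185e+5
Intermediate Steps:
A(F) = -98/3 (A(F) = -(211 - 1*(-83))/9 = -(211 + 83)/9 = -⅑*294 = -98/3)
(A(-441) + 236487) + 105397 = (-98/3 + 236487) + 105397 = 709363/3 + 105397 = 1025554/3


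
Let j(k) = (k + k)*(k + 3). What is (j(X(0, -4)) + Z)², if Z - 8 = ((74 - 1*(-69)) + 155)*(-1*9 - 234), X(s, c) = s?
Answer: 5242628836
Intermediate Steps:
j(k) = 2*k*(3 + k) (j(k) = (2*k)*(3 + k) = 2*k*(3 + k))
Z = -72406 (Z = 8 + ((74 - 1*(-69)) + 155)*(-1*9 - 234) = 8 + ((74 + 69) + 155)*(-9 - 234) = 8 + (143 + 155)*(-243) = 8 + 298*(-243) = 8 - 72414 = -72406)
(j(X(0, -4)) + Z)² = (2*0*(3 + 0) - 72406)² = (2*0*3 - 72406)² = (0 - 72406)² = (-72406)² = 5242628836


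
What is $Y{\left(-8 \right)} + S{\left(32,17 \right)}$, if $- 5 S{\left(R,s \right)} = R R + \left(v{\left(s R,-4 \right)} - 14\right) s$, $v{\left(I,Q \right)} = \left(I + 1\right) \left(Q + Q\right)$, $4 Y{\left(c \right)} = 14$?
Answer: $\frac{146703}{10} \approx 14670.0$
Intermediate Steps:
$Y{\left(c \right)} = \frac{7}{2}$ ($Y{\left(c \right)} = \frac{1}{4} \cdot 14 = \frac{7}{2}$)
$v{\left(I,Q \right)} = 2 Q \left(1 + I\right)$ ($v{\left(I,Q \right)} = \left(1 + I\right) 2 Q = 2 Q \left(1 + I\right)$)
$S{\left(R,s \right)} = - \frac{R^{2}}{5} - \frac{s \left(-22 - 8 R s\right)}{5}$ ($S{\left(R,s \right)} = - \frac{R R + \left(2 \left(-4\right) \left(1 + s R\right) - 14\right) s}{5} = - \frac{R^{2} + \left(2 \left(-4\right) \left(1 + R s\right) - 14\right) s}{5} = - \frac{R^{2} + \left(\left(-8 - 8 R s\right) - 14\right) s}{5} = - \frac{R^{2} + \left(-22 - 8 R s\right) s}{5} = - \frac{R^{2} + s \left(-22 - 8 R s\right)}{5} = - \frac{R^{2}}{5} - \frac{s \left(-22 - 8 R s\right)}{5}$)
$Y{\left(-8 \right)} + S{\left(32,17 \right)} = \frac{7}{2} + \left(- \frac{32^{2}}{5} + \frac{22}{5} \cdot 17 + \frac{8}{5} \cdot 32 \cdot 17^{2}\right) = \frac{7}{2} + \left(\left(- \frac{1}{5}\right) 1024 + \frac{374}{5} + \frac{8}{5} \cdot 32 \cdot 289\right) = \frac{7}{2} + \left(- \frac{1024}{5} + \frac{374}{5} + \frac{73984}{5}\right) = \frac{7}{2} + \frac{73334}{5} = \frac{146703}{10}$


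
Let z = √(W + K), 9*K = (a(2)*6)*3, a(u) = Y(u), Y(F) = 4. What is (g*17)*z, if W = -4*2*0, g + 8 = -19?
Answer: -918*√2 ≈ -1298.2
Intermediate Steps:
a(u) = 4
g = -27 (g = -8 - 19 = -27)
K = 8 (K = ((4*6)*3)/9 = (24*3)/9 = (⅑)*72 = 8)
W = 0 (W = -8*0 = 0)
z = 2*√2 (z = √(0 + 8) = √8 = 2*√2 ≈ 2.8284)
(g*17)*z = (-27*17)*(2*√2) = -918*√2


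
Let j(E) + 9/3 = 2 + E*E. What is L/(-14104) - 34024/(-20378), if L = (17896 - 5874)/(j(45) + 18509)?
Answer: 2463254510513/1475354117324 ≈ 1.6696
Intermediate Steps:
j(E) = -1 + E² (j(E) = -3 + (2 + E*E) = -3 + (2 + E²) = -1 + E²)
L = 12022/20533 (L = (17896 - 5874)/((-1 + 45²) + 18509) = 12022/((-1 + 2025) + 18509) = 12022/(2024 + 18509) = 12022/20533 ≈ 0.58550)
L/(-14104) - 34024/(-20378) = (12022/20533)/(-14104) - 34024/(-20378) = (12022/20533)*(-1/14104) - 34024*(-1/20378) = -6011/144798716 + 17012/10189 = 2463254510513/1475354117324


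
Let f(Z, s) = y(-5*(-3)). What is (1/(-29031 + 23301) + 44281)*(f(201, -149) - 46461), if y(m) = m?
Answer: -1964124928589/955 ≈ -2.0567e+9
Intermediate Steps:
f(Z, s) = 15 (f(Z, s) = -5*(-3) = 15)
(1/(-29031 + 23301) + 44281)*(f(201, -149) - 46461) = (1/(-29031 + 23301) + 44281)*(15 - 46461) = (1/(-5730) + 44281)*(-46446) = (-1/5730 + 44281)*(-46446) = (253730129/5730)*(-46446) = -1964124928589/955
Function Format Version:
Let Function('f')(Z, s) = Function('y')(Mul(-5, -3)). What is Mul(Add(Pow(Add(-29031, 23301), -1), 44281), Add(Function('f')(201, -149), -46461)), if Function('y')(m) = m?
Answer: Rational(-1964124928589, 955) ≈ -2.0567e+9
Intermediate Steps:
Function('f')(Z, s) = 15 (Function('f')(Z, s) = Mul(-5, -3) = 15)
Mul(Add(Pow(Add(-29031, 23301), -1), 44281), Add(Function('f')(201, -149), -46461)) = Mul(Add(Pow(Add(-29031, 23301), -1), 44281), Add(15, -46461)) = Mul(Add(Pow(-5730, -1), 44281), -46446) = Mul(Add(Rational(-1, 5730), 44281), -46446) = Mul(Rational(253730129, 5730), -46446) = Rational(-1964124928589, 955)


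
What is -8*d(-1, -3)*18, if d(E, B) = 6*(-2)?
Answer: 1728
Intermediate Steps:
d(E, B) = -12
-8*d(-1, -3)*18 = -8*(-12)*18 = 96*18 = 1728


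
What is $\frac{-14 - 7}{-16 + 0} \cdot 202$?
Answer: $\frac{2121}{8} \approx 265.13$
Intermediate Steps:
$\frac{-14 - 7}{-16 + 0} \cdot 202 = - \frac{21}{-16} \cdot 202 = \left(-21\right) \left(- \frac{1}{16}\right) 202 = \frac{21}{16} \cdot 202 = \frac{2121}{8}$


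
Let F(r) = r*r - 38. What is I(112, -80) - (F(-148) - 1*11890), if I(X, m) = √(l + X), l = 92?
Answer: -9976 + 2*√51 ≈ -9961.7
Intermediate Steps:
F(r) = -38 + r² (F(r) = r² - 38 = -38 + r²)
I(X, m) = √(92 + X)
I(112, -80) - (F(-148) - 1*11890) = √(92 + 112) - ((-38 + (-148)²) - 1*11890) = √204 - ((-38 + 21904) - 11890) = 2*√51 - (21866 - 11890) = 2*√51 - 1*9976 = 2*√51 - 9976 = -9976 + 2*√51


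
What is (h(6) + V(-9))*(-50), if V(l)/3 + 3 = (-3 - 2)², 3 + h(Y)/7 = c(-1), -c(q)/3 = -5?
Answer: -7500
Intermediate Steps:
c(q) = 15 (c(q) = -3*(-5) = 15)
h(Y) = 84 (h(Y) = -21 + 7*15 = -21 + 105 = 84)
V(l) = 66 (V(l) = -9 + 3*(-3 - 2)² = -9 + 3*(-5)² = -9 + 3*25 = -9 + 75 = 66)
(h(6) + V(-9))*(-50) = (84 + 66)*(-50) = 150*(-50) = -7500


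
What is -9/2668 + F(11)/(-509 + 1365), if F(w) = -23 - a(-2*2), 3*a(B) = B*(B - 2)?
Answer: -22603/570952 ≈ -0.039588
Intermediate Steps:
a(B) = B*(-2 + B)/3 (a(B) = (B*(B - 2))/3 = (B*(-2 + B))/3 = B*(-2 + B)/3)
F(w) = -31 (F(w) = -23 - (-2*2)*(-2 - 2*2)/3 = -23 - (-4)*(-2 - 4)/3 = -23 - (-4)*(-6)/3 = -23 - 1*8 = -23 - 8 = -31)
-9/2668 + F(11)/(-509 + 1365) = -9/2668 - 31/(-509 + 1365) = -9*1/2668 - 31/856 = -9/2668 - 31*1/856 = -9/2668 - 31/856 = -22603/570952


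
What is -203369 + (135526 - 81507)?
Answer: -149350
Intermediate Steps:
-203369 + (135526 - 81507) = -203369 + 54019 = -149350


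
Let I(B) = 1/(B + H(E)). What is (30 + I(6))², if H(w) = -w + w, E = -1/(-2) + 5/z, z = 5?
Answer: 32761/36 ≈ 910.03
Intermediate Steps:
E = 3/2 (E = -1/(-2) + 5/5 = -1*(-½) + 5*(⅕) = ½ + 1 = 3/2 ≈ 1.5000)
H(w) = 0
I(B) = 1/B (I(B) = 1/(B + 0) = 1/B)
(30 + I(6))² = (30 + 1/6)² = (30 + ⅙)² = (181/6)² = 32761/36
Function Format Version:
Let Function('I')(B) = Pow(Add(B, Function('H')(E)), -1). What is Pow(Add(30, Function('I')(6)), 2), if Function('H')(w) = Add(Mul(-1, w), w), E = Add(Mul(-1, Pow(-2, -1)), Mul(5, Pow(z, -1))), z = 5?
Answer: Rational(32761, 36) ≈ 910.03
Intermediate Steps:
E = Rational(3, 2) (E = Add(Mul(-1, Pow(-2, -1)), Mul(5, Pow(5, -1))) = Add(Mul(-1, Rational(-1, 2)), Mul(5, Rational(1, 5))) = Add(Rational(1, 2), 1) = Rational(3, 2) ≈ 1.5000)
Function('H')(w) = 0
Function('I')(B) = Pow(B, -1) (Function('I')(B) = Pow(Add(B, 0), -1) = Pow(B, -1))
Pow(Add(30, Function('I')(6)), 2) = Pow(Add(30, Pow(6, -1)), 2) = Pow(Add(30, Rational(1, 6)), 2) = Pow(Rational(181, 6), 2) = Rational(32761, 36)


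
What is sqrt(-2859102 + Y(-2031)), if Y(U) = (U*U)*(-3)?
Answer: 3*I*sqrt(1692665) ≈ 3903.1*I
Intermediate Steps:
Y(U) = -3*U**2 (Y(U) = U**2*(-3) = -3*U**2)
sqrt(-2859102 + Y(-2031)) = sqrt(-2859102 - 3*(-2031)**2) = sqrt(-2859102 - 3*4124961) = sqrt(-2859102 - 12374883) = sqrt(-15233985) = 3*I*sqrt(1692665)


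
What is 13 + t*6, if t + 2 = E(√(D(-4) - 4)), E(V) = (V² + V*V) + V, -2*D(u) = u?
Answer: -23 + 6*I*√2 ≈ -23.0 + 8.4853*I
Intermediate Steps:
D(u) = -u/2
E(V) = V + 2*V² (E(V) = (V² + V²) + V = 2*V² + V = V + 2*V²)
t = -2 + I*√2*(1 + 2*I*√2) (t = -2 + √(-½*(-4) - 4)*(1 + 2*√(-½*(-4) - 4)) = -2 + √(2 - 4)*(1 + 2*√(2 - 4)) = -2 + √(-2)*(1 + 2*√(-2)) = -2 + (I*√2)*(1 + 2*(I*√2)) = -2 + (I*√2)*(1 + 2*I*√2) = -2 + I*√2*(1 + 2*I*√2) ≈ -6.0 + 1.4142*I)
13 + t*6 = 13 + (-6 + I*√2)*6 = 13 + (-36 + 6*I*√2) = -23 + 6*I*√2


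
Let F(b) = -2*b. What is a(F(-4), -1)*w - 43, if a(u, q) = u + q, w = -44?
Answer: -351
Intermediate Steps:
a(u, q) = q + u
a(F(-4), -1)*w - 43 = (-1 - 2*(-4))*(-44) - 43 = (-1 + 8)*(-44) - 43 = 7*(-44) - 43 = -308 - 43 = -351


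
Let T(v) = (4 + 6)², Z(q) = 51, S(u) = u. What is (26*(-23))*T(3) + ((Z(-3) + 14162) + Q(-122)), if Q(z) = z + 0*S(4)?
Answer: -45709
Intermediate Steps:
T(v) = 100 (T(v) = 10² = 100)
Q(z) = z (Q(z) = z + 0*4 = z + 0 = z)
(26*(-23))*T(3) + ((Z(-3) + 14162) + Q(-122)) = (26*(-23))*100 + ((51 + 14162) - 122) = -598*100 + (14213 - 122) = -59800 + 14091 = -45709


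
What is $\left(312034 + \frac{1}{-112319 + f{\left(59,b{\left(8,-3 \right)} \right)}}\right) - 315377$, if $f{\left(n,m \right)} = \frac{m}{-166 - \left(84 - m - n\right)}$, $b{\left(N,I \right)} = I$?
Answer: $- \frac{72843579063}{21789883} \approx -3343.0$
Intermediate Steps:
$f{\left(n,m \right)} = \frac{m}{-250 + m + n}$ ($f{\left(n,m \right)} = \frac{m}{-166 - \left(84 - m - n\right)} = \frac{m}{-166 + \left(-84 + m + n\right)} = \frac{m}{-250 + m + n}$)
$\left(312034 + \frac{1}{-112319 + f{\left(59,b{\left(8,-3 \right)} \right)}}\right) - 315377 = \left(312034 + \frac{1}{-112319 - \frac{3}{-250 - 3 + 59}}\right) - 315377 = \left(312034 + \frac{1}{-112319 - \frac{3}{-194}}\right) - 315377 = \left(312034 + \frac{1}{-112319 - - \frac{3}{194}}\right) - 315377 = \left(312034 + \frac{1}{-112319 + \frac{3}{194}}\right) - 315377 = \left(312034 + \frac{1}{- \frac{21789883}{194}}\right) - 315377 = \left(312034 - \frac{194}{21789883}\right) - 315377 = \frac{6799184351828}{21789883} - 315377 = - \frac{72843579063}{21789883}$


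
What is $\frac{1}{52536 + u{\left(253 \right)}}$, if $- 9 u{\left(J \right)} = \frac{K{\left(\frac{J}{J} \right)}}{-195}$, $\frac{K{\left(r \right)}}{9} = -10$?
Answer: $\frac{39}{2048902} \approx 1.9035 \cdot 10^{-5}$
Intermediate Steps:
$K{\left(r \right)} = -90$ ($K{\left(r \right)} = 9 \left(-10\right) = -90$)
$u{\left(J \right)} = - \frac{2}{39}$ ($u{\left(J \right)} = - \frac{\left(-90\right) \frac{1}{-195}}{9} = - \frac{\left(-90\right) \left(- \frac{1}{195}\right)}{9} = \left(- \frac{1}{9}\right) \frac{6}{13} = - \frac{2}{39}$)
$\frac{1}{52536 + u{\left(253 \right)}} = \frac{1}{52536 - \frac{2}{39}} = \frac{1}{\frac{2048902}{39}} = \frac{39}{2048902}$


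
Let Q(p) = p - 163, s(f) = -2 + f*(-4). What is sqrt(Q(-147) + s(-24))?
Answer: 6*I*sqrt(6) ≈ 14.697*I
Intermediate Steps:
s(f) = -2 - 4*f
Q(p) = -163 + p
sqrt(Q(-147) + s(-24)) = sqrt((-163 - 147) + (-2 - 4*(-24))) = sqrt(-310 + (-2 + 96)) = sqrt(-310 + 94) = sqrt(-216) = 6*I*sqrt(6)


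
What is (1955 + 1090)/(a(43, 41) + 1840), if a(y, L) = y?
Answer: 435/269 ≈ 1.6171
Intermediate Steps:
(1955 + 1090)/(a(43, 41) + 1840) = (1955 + 1090)/(43 + 1840) = 3045/1883 = 3045*(1/1883) = 435/269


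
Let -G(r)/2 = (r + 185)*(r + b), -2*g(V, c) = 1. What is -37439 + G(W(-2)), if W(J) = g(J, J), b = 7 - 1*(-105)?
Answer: -157165/2 ≈ -78583.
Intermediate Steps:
b = 112 (b = 7 + 105 = 112)
g(V, c) = -½ (g(V, c) = -½*1 = -½)
W(J) = -½
G(r) = -2*(112 + r)*(185 + r) (G(r) = -2*(r + 185)*(r + 112) = -2*(185 + r)*(112 + r) = -2*(112 + r)*(185 + r))
-37439 + G(W(-2)) = -37439 + (-41440 - 594*(-½) - 2*(-½)²) = -37439 + (-41440 + 297 - 2*¼) = -37439 + (-41440 + 297 - ½) = -37439 - 82287/2 = -157165/2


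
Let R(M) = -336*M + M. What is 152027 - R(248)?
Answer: 235107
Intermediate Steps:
R(M) = -335*M
152027 - R(248) = 152027 - (-335)*248 = 152027 - 1*(-83080) = 152027 + 83080 = 235107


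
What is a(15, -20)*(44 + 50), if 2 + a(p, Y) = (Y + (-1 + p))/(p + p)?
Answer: -1034/5 ≈ -206.80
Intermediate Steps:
a(p, Y) = -2 + (-1 + Y + p)/(2*p) (a(p, Y) = -2 + (Y + (-1 + p))/(p + p) = -2 + (-1 + Y + p)/((2*p)) = -2 + (-1 + Y + p)*(1/(2*p)) = -2 + (-1 + Y + p)/(2*p))
a(15, -20)*(44 + 50) = ((½)*(-1 - 20 - 3*15)/15)*(44 + 50) = ((½)*(1/15)*(-1 - 20 - 45))*94 = ((½)*(1/15)*(-66))*94 = -11/5*94 = -1034/5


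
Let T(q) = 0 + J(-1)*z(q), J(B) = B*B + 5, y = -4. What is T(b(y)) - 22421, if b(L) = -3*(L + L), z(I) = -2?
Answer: -22433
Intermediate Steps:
b(L) = -6*L
J(B) = 5 + B² (J(B) = B² + 5 = 5 + B²)
T(q) = -12 (T(q) = 0 + (5 + (-1)²)*(-2) = 0 + (5 + 1)*(-2) = 0 + 6*(-2) = 0 - 12 = -12)
T(b(y)) - 22421 = -12 - 22421 = -22433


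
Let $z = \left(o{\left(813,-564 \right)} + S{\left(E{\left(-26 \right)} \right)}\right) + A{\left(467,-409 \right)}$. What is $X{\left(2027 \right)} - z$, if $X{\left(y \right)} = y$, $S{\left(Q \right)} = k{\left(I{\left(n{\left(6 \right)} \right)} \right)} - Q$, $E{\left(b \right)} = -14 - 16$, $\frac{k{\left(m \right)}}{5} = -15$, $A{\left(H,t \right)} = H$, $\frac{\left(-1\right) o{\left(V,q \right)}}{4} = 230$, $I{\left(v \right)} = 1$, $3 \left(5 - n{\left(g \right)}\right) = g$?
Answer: $2525$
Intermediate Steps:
$n{\left(g \right)} = 5 - \frac{g}{3}$
$o{\left(V,q \right)} = -920$ ($o{\left(V,q \right)} = \left(-4\right) 230 = -920$)
$k{\left(m \right)} = -75$ ($k{\left(m \right)} = 5 \left(-15\right) = -75$)
$E{\left(b \right)} = -30$ ($E{\left(b \right)} = -14 - 16 = -30$)
$S{\left(Q \right)} = -75 - Q$
$z = -498$ ($z = \left(-920 - 45\right) + 467 = -965 + 467 = -498$)
$X{\left(2027 \right)} - z = 2027 - -498 = 2027 + 498 = 2525$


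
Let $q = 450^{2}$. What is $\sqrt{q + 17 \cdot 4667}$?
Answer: $\sqrt{281839} \approx 530.88$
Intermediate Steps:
$q = 202500$
$\sqrt{q + 17 \cdot 4667} = \sqrt{202500 + 17 \cdot 4667} = \sqrt{202500 + 79339} = \sqrt{281839}$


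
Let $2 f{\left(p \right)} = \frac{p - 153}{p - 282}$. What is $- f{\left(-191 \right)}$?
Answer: $- \frac{4}{11} \approx -0.36364$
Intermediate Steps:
$f{\left(p \right)} = \frac{-153 + p}{2 \left(-282 + p\right)}$ ($f{\left(p \right)} = \frac{\left(p - 153\right) \frac{1}{p - 282}}{2} = \frac{\left(-153 + p\right) \frac{1}{-282 + p}}{2} = \frac{\frac{1}{-282 + p} \left(-153 + p\right)}{2} = \frac{-153 + p}{2 \left(-282 + p\right)}$)
$- f{\left(-191 \right)} = - \frac{-153 - 191}{2 \left(-282 - 191\right)} = - \frac{-344}{2 \left(-473\right)} = - \frac{\left(-1\right) \left(-344\right)}{2 \cdot 473} = \left(-1\right) \frac{4}{11} = - \frac{4}{11}$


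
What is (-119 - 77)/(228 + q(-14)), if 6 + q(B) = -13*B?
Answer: -49/101 ≈ -0.48515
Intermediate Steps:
q(B) = -6 - 13*B
(-119 - 77)/(228 + q(-14)) = (-119 - 77)/(228 + (-6 - 13*(-14))) = -196/(228 + (-6 + 182)) = -196/(228 + 176) = -196/404 = -196*1/404 = -49/101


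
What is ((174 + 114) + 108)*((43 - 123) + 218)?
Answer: 54648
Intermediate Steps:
((174 + 114) + 108)*((43 - 123) + 218) = (288 + 108)*(-80 + 218) = 396*138 = 54648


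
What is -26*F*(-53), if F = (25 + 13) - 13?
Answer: 34450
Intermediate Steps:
F = 25 (F = 38 - 13 = 25)
-26*F*(-53) = -26*25*(-53) = -650*(-53) = 34450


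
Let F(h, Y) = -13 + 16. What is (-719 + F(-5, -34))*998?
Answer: -714568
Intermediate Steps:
F(h, Y) = 3
(-719 + F(-5, -34))*998 = (-719 + 3)*998 = -716*998 = -714568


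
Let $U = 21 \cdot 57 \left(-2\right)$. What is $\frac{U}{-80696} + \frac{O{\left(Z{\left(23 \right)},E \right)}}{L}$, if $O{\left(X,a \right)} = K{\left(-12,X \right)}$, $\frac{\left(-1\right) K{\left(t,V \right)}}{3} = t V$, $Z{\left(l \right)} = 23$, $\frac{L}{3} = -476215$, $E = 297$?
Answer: $\frac{3471387}{119343620} \approx 0.029087$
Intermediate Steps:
$L = -1428645$ ($L = 3 \left(-476215\right) = -1428645$)
$K{\left(t,V \right)} = - 3 V t$ ($K{\left(t,V \right)} = - 3 t V = - 3 V t$)
$O{\left(X,a \right)} = 36 X$ ($O{\left(X,a \right)} = \left(-3\right) X \left(-12\right) = 36 X$)
$U = -2394$ ($U = 1197 \left(-2\right) = -2394$)
$\frac{U}{-80696} + \frac{O{\left(Z{\left(23 \right)},E \right)}}{L} = - \frac{2394}{-80696} + \frac{36 \cdot 23}{-1428645} = \left(-2394\right) \left(- \frac{1}{80696}\right) + 828 \left(- \frac{1}{1428645}\right) = \frac{171}{5764} - \frac{12}{20705} = \frac{3471387}{119343620}$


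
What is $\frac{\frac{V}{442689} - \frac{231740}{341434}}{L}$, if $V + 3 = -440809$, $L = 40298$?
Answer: $- \frac{63274238317}{1522751366423937} \approx -4.1553 \cdot 10^{-5}$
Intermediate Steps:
$V = -440812$ ($V = -3 - 440809 = -440812$)
$\frac{\frac{V}{442689} - \frac{231740}{341434}}{L} = \frac{- \frac{440812}{442689} - \frac{231740}{341434}}{40298} = \left(\left(-440812\right) \frac{1}{442689} - \frac{115870}{170717}\right) \frac{1}{40298} = \left(- \frac{440812}{442689} - \frac{115870}{170717}\right) \frac{1}{40298} = \left(- \frac{126548476634}{75574538013}\right) \frac{1}{40298} = - \frac{63274238317}{1522751366423937}$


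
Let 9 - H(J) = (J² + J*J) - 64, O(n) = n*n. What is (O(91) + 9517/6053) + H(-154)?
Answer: -236529617/6053 ≈ -39076.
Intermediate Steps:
O(n) = n²
H(J) = 73 - 2*J² (H(J) = 9 - ((J² + J*J) - 64) = 9 - ((J² + J²) - 64) = 9 - (2*J² - 64) = 9 - (-64 + 2*J²) = 9 + (64 - 2*J²) = 73 - 2*J²)
(O(91) + 9517/6053) + H(-154) = (91² + 9517/6053) + (73 - 2*(-154)²) = (8281 + 9517*(1/6053)) + (73 - 2*23716) = (8281 + 9517/6053) + (73 - 47432) = 50134410/6053 - 47359 = -236529617/6053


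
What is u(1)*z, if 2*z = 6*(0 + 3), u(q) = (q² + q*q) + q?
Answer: 27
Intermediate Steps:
u(q) = q + 2*q² (u(q) = (q² + q²) + q = 2*q² + q = q + 2*q²)
z = 9 (z = (6*(0 + 3))/2 = (6*3)/2 = (½)*18 = 9)
u(1)*z = (1*(1 + 2*1))*9 = (1*(1 + 2))*9 = (1*3)*9 = 3*9 = 27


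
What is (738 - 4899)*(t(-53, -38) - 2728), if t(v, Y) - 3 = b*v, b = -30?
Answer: 4722735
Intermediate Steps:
t(v, Y) = 3 - 30*v
(738 - 4899)*(t(-53, -38) - 2728) = (738 - 4899)*((3 - 30*(-53)) - 2728) = -4161*((3 + 1590) - 2728) = -4161*(1593 - 2728) = -4161*(-1135) = 4722735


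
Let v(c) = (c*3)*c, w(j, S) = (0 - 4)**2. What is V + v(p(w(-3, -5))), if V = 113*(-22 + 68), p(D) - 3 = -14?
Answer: 5561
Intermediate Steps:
w(j, S) = 16 (w(j, S) = (-4)**2 = 16)
p(D) = -11 (p(D) = 3 - 14 = -11)
v(c) = 3*c**2 (v(c) = (3*c)*c = 3*c**2)
V = 5198 (V = 113*46 = 5198)
V + v(p(w(-3, -5))) = 5198 + 3*(-11)**2 = 5198 + 3*121 = 5198 + 363 = 5561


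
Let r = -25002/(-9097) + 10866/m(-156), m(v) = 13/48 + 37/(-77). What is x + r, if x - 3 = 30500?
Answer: -150271350817/7050175 ≈ -21315.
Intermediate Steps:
x = 30503 (x = 3 + 30500 = 30503)
m(v) = -775/3696 (m(v) = 13*(1/48) + 37*(-1/77) = 13/48 - 37/77 = -775/3696)
r = -365322838842/7050175 (r = -25002/(-9097) + 10866/(-775/3696) = -25002*(-1/9097) + 10866*(-3696/775) = 25002/9097 - 40160736/775 = -365322838842/7050175 ≈ -51818.)
x + r = 30503 - 365322838842/7050175 = -150271350817/7050175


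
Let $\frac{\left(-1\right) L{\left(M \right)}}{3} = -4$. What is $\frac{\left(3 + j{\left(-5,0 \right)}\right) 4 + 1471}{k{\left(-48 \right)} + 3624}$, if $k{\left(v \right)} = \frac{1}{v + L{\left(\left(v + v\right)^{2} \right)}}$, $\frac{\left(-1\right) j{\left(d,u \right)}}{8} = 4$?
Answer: $\frac{48780}{130463} \approx 0.3739$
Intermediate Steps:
$j{\left(d,u \right)} = -32$ ($j{\left(d,u \right)} = \left(-8\right) 4 = -32$)
$L{\left(M \right)} = 12$ ($L{\left(M \right)} = \left(-3\right) \left(-4\right) = 12$)
$k{\left(v \right)} = \frac{1}{12 + v}$ ($k{\left(v \right)} = \frac{1}{v + 12} = \frac{1}{12 + v}$)
$\frac{\left(3 + j{\left(-5,0 \right)}\right) 4 + 1471}{k{\left(-48 \right)} + 3624} = \frac{\left(3 - 32\right) 4 + 1471}{\frac{1}{12 - 48} + 3624} = \frac{\left(-29\right) 4 + 1471}{\frac{1}{-36} + 3624} = \frac{-116 + 1471}{- \frac{1}{36} + 3624} = \frac{1355}{\frac{130463}{36}} = 1355 \cdot \frac{36}{130463} = \frac{48780}{130463}$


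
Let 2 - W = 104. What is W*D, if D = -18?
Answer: 1836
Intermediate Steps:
W = -102 (W = 2 - 1*104 = 2 - 104 = -102)
W*D = -102*(-18) = 1836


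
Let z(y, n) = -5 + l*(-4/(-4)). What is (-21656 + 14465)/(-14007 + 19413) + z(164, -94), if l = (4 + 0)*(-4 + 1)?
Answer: -1943/106 ≈ -18.330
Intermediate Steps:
l = -12 (l = 4*(-3) = -12)
z(y, n) = -17 (z(y, n) = -5 - (-48)/(-4) = -5 - (-48)*(-1)/4 = -5 - 12*1 = -5 - 12 = -17)
(-21656 + 14465)/(-14007 + 19413) + z(164, -94) = (-21656 + 14465)/(-14007 + 19413) - 17 = -7191/5406 - 17 = -7191*1/5406 - 17 = -141/106 - 17 = -1943/106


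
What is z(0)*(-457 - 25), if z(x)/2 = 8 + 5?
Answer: -12532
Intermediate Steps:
z(x) = 26 (z(x) = 2*(8 + 5) = 2*13 = 26)
z(0)*(-457 - 25) = 26*(-457 - 25) = 26*(-482) = -12532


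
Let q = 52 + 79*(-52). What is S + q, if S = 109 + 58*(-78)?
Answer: -8471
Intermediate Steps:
q = -4056 (q = 52 - 4108 = -4056)
S = -4415 (S = 109 - 4524 = -4415)
S + q = -4415 - 4056 = -8471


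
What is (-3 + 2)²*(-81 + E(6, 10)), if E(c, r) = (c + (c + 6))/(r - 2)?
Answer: -315/4 ≈ -78.750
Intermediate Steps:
E(c, r) = (6 + 2*c)/(-2 + r) (E(c, r) = (c + (6 + c))/(-2 + r) = (6 + 2*c)/(-2 + r))
(-3 + 2)²*(-81 + E(6, 10)) = (-3 + 2)²*(-81 + 2*(3 + 6)/(-2 + 10)) = (-1)²*(-81 + 2*9/8) = 1*(-81 + 2*(⅛)*9) = 1*(-81 + 9/4) = 1*(-315/4) = -315/4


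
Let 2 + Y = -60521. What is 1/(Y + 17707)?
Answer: -1/42816 ≈ -2.3356e-5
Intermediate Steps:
Y = -60523 (Y = -2 - 60521 = -60523)
1/(Y + 17707) = 1/(-60523 + 17707) = 1/(-42816) = -1/42816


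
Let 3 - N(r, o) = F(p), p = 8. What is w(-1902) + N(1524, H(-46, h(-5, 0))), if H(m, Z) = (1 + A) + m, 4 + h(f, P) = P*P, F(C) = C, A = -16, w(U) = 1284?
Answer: 1279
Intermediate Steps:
h(f, P) = -4 + P² (h(f, P) = -4 + P*P = -4 + P²)
H(m, Z) = -15 + m (H(m, Z) = (1 - 16) + m = -15 + m)
N(r, o) = -5 (N(r, o) = 3 - 1*8 = 3 - 8 = -5)
w(-1902) + N(1524, H(-46, h(-5, 0))) = 1284 - 5 = 1279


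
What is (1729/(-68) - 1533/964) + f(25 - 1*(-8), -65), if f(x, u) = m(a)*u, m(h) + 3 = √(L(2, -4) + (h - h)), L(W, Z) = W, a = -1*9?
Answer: 1376455/8194 - 65*√2 ≈ 76.059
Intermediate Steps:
a = -9
m(h) = -3 + √2 (m(h) = -3 + √(2 + (h - h)) = -3 + √(2 + 0) = -3 + √2)
f(x, u) = u*(-3 + √2) (f(x, u) = (-3 + √2)*u = u*(-3 + √2))
(1729/(-68) - 1533/964) + f(25 - 1*(-8), -65) = (1729/(-68) - 1533/964) - 65*(-3 + √2) = (1729*(-1/68) - 1533*1/964) + (195 - 65*√2) = (-1729/68 - 1533/964) + (195 - 65*√2) = -221375/8194 + (195 - 65*√2) = 1376455/8194 - 65*√2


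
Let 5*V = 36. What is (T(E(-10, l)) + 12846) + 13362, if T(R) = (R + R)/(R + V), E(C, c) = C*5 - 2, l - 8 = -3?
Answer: 733889/28 ≈ 26210.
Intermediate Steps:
l = 5 (l = 8 - 3 = 5)
V = 36/5 (V = (1/5)*36 = 36/5 ≈ 7.2000)
E(C, c) = -2 + 5*C (E(C, c) = 5*C - 2 = -2 + 5*C)
T(R) = 2*R/(36/5 + R) (T(R) = (R + R)/(R + 36/5) = (2*R)/(36/5 + R) = 2*R/(36/5 + R))
(T(E(-10, l)) + 12846) + 13362 = (10*(-2 + 5*(-10))/(36 + 5*(-2 + 5*(-10))) + 12846) + 13362 = (10*(-2 - 50)/(36 + 5*(-2 - 50)) + 12846) + 13362 = (10*(-52)/(36 + 5*(-52)) + 12846) + 13362 = (10*(-52)/(36 - 260) + 12846) + 13362 = (10*(-52)/(-224) + 12846) + 13362 = (10*(-52)*(-1/224) + 12846) + 13362 = (65/28 + 12846) + 13362 = 359753/28 + 13362 = 733889/28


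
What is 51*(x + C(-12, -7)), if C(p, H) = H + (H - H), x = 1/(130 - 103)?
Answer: -3196/9 ≈ -355.11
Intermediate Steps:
x = 1/27 ≈ 0.037037
C(p, H) = H (C(p, H) = H + 0 = H)
51*(x + C(-12, -7)) = 51*(1/27 - 7) = 51*(-188/27) = -3196/9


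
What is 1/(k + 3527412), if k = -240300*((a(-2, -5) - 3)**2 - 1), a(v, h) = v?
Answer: -1/2239788 ≈ -4.4647e-7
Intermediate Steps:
k = -5767200 (k = -240300*((-2 - 3)**2 - 1) = -240300*((-5)**2 - 1) = -240300*(25 - 1) = -240300*24 = -80100*72 = -5767200)
1/(k + 3527412) = 1/(-5767200 + 3527412) = 1/(-2239788) = -1/2239788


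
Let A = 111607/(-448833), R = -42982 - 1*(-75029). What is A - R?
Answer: -14383862758/448833 ≈ -32047.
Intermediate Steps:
R = 32047 (R = -42982 + 75029 = 32047)
A = -111607/448833 (A = 111607*(-1/448833) = -111607/448833 ≈ -0.24866)
A - R = -111607/448833 - 1*32047 = -111607/448833 - 32047 = -14383862758/448833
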